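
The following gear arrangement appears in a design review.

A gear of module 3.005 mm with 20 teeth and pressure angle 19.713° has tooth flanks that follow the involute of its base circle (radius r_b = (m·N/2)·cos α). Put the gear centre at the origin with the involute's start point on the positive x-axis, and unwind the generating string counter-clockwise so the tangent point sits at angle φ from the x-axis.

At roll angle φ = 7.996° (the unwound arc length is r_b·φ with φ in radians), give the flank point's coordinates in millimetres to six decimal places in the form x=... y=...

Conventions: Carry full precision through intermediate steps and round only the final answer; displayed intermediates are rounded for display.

x=28.563028 y=0.025580

topology: single-mesh involute geometry — m = 3.005, N = 20
pitch radius r_p = m·N/2 = 3.005·20/2 = 30.050000
base radius r_b = r_p·cos α = 30.050000·cos 19.713° = 28.288891
roll angle φ = 7.996° = 0.13955653 rad
x = r_b·(cos φ + φ·sin φ) = 28.563028
y = r_b·(sin φ − φ·cos φ) = 0.025580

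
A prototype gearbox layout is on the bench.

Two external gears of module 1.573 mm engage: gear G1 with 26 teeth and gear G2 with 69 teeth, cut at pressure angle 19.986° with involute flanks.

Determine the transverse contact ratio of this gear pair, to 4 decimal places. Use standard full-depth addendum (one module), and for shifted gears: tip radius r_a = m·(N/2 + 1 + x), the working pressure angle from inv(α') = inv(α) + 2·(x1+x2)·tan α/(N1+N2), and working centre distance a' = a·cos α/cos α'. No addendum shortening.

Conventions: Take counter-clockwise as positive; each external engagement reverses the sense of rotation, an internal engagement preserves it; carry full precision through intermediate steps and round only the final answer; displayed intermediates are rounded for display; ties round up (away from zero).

class = single-mesh tooth geometry [involute pair 26T × 69T, m = 1.573]
base radii: r_b1 = 19.217483, r_b2 = 51.000243
tip radii: r_a1 = 22.022000, r_a2 = 55.841500
no profile shift: α' = α, a' = a
action lengths: √(r_a1²−r_b1²) = 10.754387, √(r_a2²−r_b2²) = 22.743095
base pitch p_b = π·m·cos α = 4.644116
CR = (10.754387 + 22.743095 − 74.717500·sin 19.98600°)/4.644116 = 1.713943
contact ratio ≈ 1.7139

1.7139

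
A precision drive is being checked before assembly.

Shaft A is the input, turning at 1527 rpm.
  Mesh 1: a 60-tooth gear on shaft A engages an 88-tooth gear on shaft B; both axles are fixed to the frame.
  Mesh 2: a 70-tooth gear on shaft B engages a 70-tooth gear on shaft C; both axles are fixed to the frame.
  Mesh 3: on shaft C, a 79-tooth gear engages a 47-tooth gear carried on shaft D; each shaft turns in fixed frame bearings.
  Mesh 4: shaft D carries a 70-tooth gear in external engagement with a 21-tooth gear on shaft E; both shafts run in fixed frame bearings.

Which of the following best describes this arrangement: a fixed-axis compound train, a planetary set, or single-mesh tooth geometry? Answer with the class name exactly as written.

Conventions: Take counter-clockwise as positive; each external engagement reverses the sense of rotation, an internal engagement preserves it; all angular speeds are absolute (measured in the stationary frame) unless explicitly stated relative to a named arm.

fixed-axis compound train

4-mesh fixed-axis compound train (all bearings frame-fixed)
classification: fixed-axis compound train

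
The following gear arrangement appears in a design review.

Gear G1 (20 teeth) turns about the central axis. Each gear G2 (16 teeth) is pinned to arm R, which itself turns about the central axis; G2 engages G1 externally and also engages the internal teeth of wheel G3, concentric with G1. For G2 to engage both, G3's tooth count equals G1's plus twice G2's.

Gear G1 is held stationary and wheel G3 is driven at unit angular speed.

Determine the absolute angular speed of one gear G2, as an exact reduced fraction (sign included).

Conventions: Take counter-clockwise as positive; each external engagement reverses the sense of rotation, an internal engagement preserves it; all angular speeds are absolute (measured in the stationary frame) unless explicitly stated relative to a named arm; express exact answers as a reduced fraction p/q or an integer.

topology: planetary set — G1 20T / G2 16T / G3 52T, arm = carrier (Willis)
ring teeth: 20 + 2·16 = 52
20(ω_sun−ω_arm) = −52(ω_ring−ω_arm),  ω_sun = 0, ω_ring = 1
20(0−ω_arm) = −52(1−ω_arm)  ⇒  72·ω_arm = 52  ⇒  ω_arm = 13/18
sun–planet mesh: 20·(0−13/18) = −16·(ω_p−ω_arm)  ⇒  ω_p−ω_arm = 65/72
ω_p = 13/18 + 65/72 = 13/8
exact speed ratio = 13/8

13/8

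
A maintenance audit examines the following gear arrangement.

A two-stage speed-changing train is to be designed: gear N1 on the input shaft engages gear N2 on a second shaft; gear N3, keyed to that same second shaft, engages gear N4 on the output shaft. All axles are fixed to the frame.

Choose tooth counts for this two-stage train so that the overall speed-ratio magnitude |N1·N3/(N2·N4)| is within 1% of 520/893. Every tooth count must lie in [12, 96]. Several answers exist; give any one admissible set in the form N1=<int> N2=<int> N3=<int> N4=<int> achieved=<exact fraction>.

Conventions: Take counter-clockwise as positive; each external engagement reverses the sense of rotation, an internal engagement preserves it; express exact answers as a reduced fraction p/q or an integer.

design class (target 520/893): fixed-axis compound train
target = 520/893 in lowest terms: an exact hit needs N1·N3 = k·520 and N2·N4 = k·893 for one integer k, every count in [12, 96]; additionally prefer no 1:1 stage (N1 ≠ N2, N3 ≠ N4)
k = 1: N1·N3 = 520 = 13·40, N2·N4 = 893 = 19·47
achieved = 13·40/(19·47) = 520/893; |achieved − target| = 0 ≤ 26/4465 ✓

N1=13 N2=19 N3=40 N4=47 achieved=520/893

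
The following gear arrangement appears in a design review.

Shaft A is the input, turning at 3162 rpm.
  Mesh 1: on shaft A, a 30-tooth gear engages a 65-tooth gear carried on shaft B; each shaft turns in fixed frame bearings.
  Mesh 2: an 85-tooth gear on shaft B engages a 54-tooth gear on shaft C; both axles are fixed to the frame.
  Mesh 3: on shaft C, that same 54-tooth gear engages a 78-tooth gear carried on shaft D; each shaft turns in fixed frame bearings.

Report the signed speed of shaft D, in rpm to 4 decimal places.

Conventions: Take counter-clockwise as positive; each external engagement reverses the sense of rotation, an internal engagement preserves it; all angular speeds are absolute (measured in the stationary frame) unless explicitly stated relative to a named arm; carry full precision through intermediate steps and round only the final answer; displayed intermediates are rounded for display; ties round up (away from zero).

recognized (4 fixed axles, 3 meshes): fixed-axis compound train
mesh 1 [30T→65T]: ω = 3162.0000×30/65 = 1459.3846 rpm, sense flips to −
mesh 2 [85T→54T]: ω = 1459.3846×85/54 = 2297.1795 rpm, sense flips to +
mesh 3 [54T→78T]: ω = 2297.1795×54/78 = 1590.3550 rpm, sense flips to −
signed output speed = -1590.3550 rpm

-1590.3550 rpm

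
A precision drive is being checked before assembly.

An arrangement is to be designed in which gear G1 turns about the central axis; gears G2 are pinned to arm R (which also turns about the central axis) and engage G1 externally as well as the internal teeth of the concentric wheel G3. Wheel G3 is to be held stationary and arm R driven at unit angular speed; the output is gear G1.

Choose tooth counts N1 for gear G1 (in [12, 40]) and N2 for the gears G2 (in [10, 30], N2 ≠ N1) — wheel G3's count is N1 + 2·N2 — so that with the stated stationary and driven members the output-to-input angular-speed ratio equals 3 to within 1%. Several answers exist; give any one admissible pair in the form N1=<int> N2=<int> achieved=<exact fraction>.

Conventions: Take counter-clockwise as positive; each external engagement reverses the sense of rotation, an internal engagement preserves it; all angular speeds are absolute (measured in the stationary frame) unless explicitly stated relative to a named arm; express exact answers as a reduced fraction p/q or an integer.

topology: planetary set — design target 3, arm = carrier (Willis)
Willis with ω_ring = 0: ω_sun/ω_arm = (N1+N3)/N1; set equal to 3  ⇒  N3/N1 = 3 − 1 = 2
N3 = N1 + 2·N2  ⇒  N2/N1 = (N3/N1 − 1)/2 = (2 − 1)/2 = 1/2
smallest multiple with N1 ≥ 12 and N2 ≥ 10: k = 10  ⇒  N1 = 10·2 = 20, N2 = 10·1 = 10 (N1 ≤ 40, N2 ≤ 30, N2 ≠ N1 ✓), N3 = 20 + 2·10 = 40
check: (N1+N3)/N1 with N1 = 20, N3 = 40 gives 3; |achieved − target| = 0 ≤ 3/100 ✓

N1=20 N2=10 achieved=3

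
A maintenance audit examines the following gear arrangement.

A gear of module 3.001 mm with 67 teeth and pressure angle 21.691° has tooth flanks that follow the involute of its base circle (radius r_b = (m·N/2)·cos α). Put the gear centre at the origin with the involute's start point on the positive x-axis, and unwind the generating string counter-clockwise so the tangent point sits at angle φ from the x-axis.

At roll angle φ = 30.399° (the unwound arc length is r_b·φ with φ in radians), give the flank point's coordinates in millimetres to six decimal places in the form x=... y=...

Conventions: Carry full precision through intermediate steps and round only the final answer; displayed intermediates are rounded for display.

x=105.651856 y=4.520948

topology: single-mesh involute geometry — m = 3.001, N = 67
pitch radius r_p = m·N/2 = 3.001·67/2 = 100.533500
base radius r_b = r_p·cos α = 100.533500·cos 21.691° = 93.414787
roll angle φ = 30.399° = 0.53056264 rad
x = r_b·(cos φ + φ·sin φ) = 105.651856
y = r_b·(sin φ − φ·cos φ) = 4.520948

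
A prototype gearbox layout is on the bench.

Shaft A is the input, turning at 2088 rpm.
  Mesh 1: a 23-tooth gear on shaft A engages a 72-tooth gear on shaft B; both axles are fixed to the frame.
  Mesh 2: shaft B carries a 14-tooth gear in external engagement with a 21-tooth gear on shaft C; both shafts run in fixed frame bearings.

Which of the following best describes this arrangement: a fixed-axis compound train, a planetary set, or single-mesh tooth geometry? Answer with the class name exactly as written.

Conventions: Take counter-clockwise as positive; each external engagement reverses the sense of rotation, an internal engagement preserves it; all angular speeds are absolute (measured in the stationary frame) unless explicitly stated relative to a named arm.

fixed-axis compound train

topology: fixed-axis compound train — 2 meshes, A→C
classification: fixed-axis compound train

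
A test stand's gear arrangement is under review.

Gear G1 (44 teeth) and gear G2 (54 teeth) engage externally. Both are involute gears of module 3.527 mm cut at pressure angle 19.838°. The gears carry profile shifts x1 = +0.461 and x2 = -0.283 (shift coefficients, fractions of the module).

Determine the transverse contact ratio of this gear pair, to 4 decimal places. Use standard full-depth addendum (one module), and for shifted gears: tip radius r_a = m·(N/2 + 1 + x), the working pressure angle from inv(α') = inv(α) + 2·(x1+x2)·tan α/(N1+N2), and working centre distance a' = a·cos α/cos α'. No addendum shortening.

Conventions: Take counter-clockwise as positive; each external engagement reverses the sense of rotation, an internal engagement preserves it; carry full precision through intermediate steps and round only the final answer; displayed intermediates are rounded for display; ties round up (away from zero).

1.6961

class = single-mesh tooth geometry [involute pair 44T × 54T, m = 3.527]
base radii: r_b1 = 72.989254, r_b2 = 89.577721
tip radii: r_a1 = 82.746947, r_a2 = 97.757859
inv(α') = inv(19.838°) + 2·(+0.461-0.283)·tan α/(44+54) = 0.01584366  ⇒  α' = 20.39758°
a' = a·cos α / cos α' = 172.8230·cos 19.838°/cos 20.39758° = 173.442385
action lengths: √(r_a1²−r_b1²) = 38.982381, √(r_a2²−r_b2²) = 39.146276
base pitch p_b = π·m·cos α = 10.422841
CR = (38.982381 + 39.146276 − 173.442385·sin 20.39758°)/10.422841 = 1.696116
contact ratio ≈ 1.6961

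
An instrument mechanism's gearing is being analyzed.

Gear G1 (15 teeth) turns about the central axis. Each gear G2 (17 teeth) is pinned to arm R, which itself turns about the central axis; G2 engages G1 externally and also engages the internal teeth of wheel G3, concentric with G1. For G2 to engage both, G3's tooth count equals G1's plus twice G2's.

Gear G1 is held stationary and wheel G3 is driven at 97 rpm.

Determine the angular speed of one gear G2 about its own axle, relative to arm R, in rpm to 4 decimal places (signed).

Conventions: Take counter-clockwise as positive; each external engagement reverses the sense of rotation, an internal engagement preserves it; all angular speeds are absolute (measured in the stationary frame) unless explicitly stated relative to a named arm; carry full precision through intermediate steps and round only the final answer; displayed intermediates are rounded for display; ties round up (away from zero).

+65.5285 rpm

class = planetary set [G3 = 15+2·17 = 49; Willis about the carrier]
normalise by the input: solve with ω_ring = 1, then scale by 97 rpm
ring teeth: 15 + 2·17 = 49
15(ω_sun−ω_arm) = −49(ω_ring−ω_arm),  ω_sun = 0, ω_ring = 1
15(0−ω_arm) = −49(1−ω_arm)  ⇒  64·ω_arm = 49  ⇒  ω_arm = 49/64
sun–planet mesh: 15·(0−49/64) = −17·(ω_p−ω_arm)  ⇒  ω_p−ω_arm = 735/1088
scale: ω_p−ω_arm = 735/1088 × 97 rpm = +65.5285 rpm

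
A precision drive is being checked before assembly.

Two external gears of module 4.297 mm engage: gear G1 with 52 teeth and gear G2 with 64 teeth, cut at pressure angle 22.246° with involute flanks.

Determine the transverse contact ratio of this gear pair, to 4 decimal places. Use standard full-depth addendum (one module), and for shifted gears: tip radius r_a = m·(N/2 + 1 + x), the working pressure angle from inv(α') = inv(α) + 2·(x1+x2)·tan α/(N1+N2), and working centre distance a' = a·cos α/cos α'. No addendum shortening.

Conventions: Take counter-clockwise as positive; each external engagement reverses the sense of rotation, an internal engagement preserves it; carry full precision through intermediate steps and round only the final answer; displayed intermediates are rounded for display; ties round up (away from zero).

1.6635

recognized (one external pair, fixed centres): single-mesh tooth geometry, m = 4.297, N1 = 52, N2 = 64
base radii: r_b1 = 103.406189, r_b2 = 127.269156
tip radii: r_a1 = 116.019000, r_a2 = 141.801000
no profile shift: α' = α, a' = a
action lengths: √(r_a1²−r_b1²) = 52.607684, √(r_a2²−r_b2²) = 62.530677
base pitch p_b = π·m·cos α = 12.494620
CR = (52.607684 + 62.530677 − 249.226000·sin 22.24600°)/12.494620 = 1.663547
contact ratio ≈ 1.6635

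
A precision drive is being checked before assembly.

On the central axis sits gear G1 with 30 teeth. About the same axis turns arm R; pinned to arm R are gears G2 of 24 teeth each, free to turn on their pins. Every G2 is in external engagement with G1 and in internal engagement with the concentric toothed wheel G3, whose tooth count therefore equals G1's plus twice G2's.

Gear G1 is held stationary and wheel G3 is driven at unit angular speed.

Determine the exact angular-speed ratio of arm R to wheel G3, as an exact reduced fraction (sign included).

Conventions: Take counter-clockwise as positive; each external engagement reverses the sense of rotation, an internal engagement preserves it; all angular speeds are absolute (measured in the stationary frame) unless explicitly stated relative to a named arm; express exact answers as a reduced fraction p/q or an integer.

13/18

class = planetary set [G3 = 30+2·24 = 78; Willis about the carrier]
ring teeth: 30 + 2·24 = 78
30(ω_sun−ω_arm) = −78(ω_ring−ω_arm),  ω_sun = 0, ω_ring = 1
30(0−ω_arm) = −78(1−ω_arm)  ⇒  108·ω_arm = 78  ⇒  ω_arm = 13/18
ω_out/ω_in = 13/18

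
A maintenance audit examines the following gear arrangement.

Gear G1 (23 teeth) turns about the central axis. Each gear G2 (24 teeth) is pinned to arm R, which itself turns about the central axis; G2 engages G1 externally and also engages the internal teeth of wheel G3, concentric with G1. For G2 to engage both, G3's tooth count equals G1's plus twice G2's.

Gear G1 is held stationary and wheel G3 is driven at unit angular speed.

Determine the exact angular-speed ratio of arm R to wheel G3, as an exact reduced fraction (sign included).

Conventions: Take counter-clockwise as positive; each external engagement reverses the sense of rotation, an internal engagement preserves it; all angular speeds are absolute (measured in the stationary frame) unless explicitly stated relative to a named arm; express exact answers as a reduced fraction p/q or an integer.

class = planetary set [G3 = 23+2·24 = 71; Willis about the carrier]
ring teeth: 23 + 2·24 = 71
23(ω_sun−ω_arm) = −71(ω_ring−ω_arm),  ω_sun = 0, ω_ring = 1
23(0−ω_arm) = −71(1−ω_arm)  ⇒  94·ω_arm = 71  ⇒  ω_arm = 71/94
ω_out/ω_in = 71/94

71/94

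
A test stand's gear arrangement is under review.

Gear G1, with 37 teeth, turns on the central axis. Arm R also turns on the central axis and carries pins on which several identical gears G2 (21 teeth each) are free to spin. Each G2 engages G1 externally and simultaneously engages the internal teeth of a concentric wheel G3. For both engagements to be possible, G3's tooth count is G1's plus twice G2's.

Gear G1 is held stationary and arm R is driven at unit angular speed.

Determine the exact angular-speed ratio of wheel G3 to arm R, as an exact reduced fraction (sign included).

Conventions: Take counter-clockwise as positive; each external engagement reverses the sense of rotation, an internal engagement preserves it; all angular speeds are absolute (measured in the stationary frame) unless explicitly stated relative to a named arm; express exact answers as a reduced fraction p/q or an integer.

class = planetary set [G3 = 37+2·21 = 79; Willis about the carrier]
ring teeth: 37 + 2·21 = 79
37(ω_sun−ω_arm) = −79(ω_ring−ω_arm),  ω_sun = 0, ω_arm = 1
ω_ring = 1 − (37/79)(0−1) = 116/79
ω_out/ω_in = 116/79

116/79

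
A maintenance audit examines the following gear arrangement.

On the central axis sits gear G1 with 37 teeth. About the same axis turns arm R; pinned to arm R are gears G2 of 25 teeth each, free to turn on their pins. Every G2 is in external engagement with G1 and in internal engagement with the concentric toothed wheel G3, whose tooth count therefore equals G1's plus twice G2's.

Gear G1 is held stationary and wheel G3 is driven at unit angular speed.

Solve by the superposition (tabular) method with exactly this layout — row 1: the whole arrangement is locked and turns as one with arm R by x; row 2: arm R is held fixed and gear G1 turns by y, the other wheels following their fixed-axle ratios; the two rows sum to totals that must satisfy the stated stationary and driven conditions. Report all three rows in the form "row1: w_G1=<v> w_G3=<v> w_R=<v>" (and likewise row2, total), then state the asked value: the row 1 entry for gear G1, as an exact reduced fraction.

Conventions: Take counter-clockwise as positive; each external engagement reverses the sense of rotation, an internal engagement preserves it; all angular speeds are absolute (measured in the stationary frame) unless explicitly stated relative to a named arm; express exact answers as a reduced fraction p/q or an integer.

topology: planetary set — G1 37T / G2 25T / G3 87T, arm = carrier (Willis)
row 1 — lock + rotate with arm: ω_sun = ω_ring = ω_arm = x
row 2 — arm fixed, fixed-axis ratios: sun y, ring −(37/87)·y, arm 0
boundary: total ω_sun = x + y = 0 and total ω_ring = x − (37/87)·y = 1  ⇒  y = -87/124, x = 87/124
row 2 ring = −(37/87)·(-87/124) = 37/124
totals (row 1 + row 2): sun 87/124 + (-87/124) = 0, ring 87/124 + 37/124 = 1, arm 87/124 + 0 = 87/124
asked cell (row1, sun) = 87/124

row1: w_G1=87/124 w_G3=87/124 w_R=87/124
row2: w_G1=-87/124 w_G3=37/124 w_R=0
total: w_G1=0 w_G3=1 w_R=87/124
asked value: 87/124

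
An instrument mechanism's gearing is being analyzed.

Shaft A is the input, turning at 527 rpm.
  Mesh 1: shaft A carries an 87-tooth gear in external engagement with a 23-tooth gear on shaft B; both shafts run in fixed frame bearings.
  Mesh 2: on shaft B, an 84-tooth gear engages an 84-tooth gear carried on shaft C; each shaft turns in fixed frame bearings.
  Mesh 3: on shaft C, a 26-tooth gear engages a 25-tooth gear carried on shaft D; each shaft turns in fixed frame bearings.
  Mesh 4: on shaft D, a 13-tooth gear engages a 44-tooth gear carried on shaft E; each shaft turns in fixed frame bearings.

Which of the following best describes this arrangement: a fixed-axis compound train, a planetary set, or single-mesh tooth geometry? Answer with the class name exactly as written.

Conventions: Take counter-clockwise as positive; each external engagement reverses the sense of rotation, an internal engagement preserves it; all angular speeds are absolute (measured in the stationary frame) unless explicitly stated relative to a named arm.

fixed-axis compound train

4-mesh fixed-axis compound train (all bearings frame-fixed)
classification: fixed-axis compound train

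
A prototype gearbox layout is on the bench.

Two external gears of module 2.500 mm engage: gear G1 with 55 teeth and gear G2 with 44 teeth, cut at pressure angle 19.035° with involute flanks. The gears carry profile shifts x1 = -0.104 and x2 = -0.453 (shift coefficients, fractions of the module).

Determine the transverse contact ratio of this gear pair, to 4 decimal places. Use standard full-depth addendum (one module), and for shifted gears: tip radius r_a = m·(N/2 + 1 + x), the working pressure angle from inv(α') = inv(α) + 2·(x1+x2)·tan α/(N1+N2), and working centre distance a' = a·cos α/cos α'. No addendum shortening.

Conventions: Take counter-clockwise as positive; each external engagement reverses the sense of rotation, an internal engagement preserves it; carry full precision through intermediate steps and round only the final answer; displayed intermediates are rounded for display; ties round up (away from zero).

1.9845

class = single-mesh tooth geometry [involute pair 55T × 44T, m = 2.500]
base radii: r_b1 = 64.990717, r_b2 = 51.992574
tip radii: r_a1 = 70.990000, r_a2 = 56.367500
inv(α') = inv(19.035°) + 2·(-0.104-0.453)·tan α/(55+44) = 0.00890538  ⇒  α' = 16.92652°
a' = a·cos α / cos α' = 123.7500·cos 19.035°/cos 16.92652° = 122.280616
action lengths: √(r_a1²−r_b1²) = 28.561982, √(r_a2²−r_b2²) = 21.773088
base pitch p_b = π·m·cos α = 7.424522
CR = (28.561982 + 21.773088 − 122.280616·sin 16.92652°)/7.424522 = 1.984462
contact ratio ≈ 1.9845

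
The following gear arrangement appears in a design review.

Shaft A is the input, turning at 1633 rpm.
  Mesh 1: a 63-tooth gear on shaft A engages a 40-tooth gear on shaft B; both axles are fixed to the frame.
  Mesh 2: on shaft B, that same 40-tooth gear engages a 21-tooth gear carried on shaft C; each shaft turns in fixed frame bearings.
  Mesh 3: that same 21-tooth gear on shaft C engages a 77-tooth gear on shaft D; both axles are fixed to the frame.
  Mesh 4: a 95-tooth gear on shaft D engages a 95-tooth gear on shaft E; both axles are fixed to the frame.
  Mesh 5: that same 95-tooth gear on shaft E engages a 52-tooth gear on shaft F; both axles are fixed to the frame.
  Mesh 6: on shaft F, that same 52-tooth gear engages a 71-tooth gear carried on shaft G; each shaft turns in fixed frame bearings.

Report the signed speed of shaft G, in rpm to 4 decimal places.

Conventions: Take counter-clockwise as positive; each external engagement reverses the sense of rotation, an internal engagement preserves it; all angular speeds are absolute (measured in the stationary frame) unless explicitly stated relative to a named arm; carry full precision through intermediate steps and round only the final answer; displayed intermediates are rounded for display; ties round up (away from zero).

topology: fixed-axis compound train — 6 meshes, A→G
mesh 1 [63T→40T]: ω = 1633.0000×63/40 = 2571.9750 rpm, sense flips to −
mesh 2 [40T→21T]: ω = 2571.9750×40/21 = 4899.0000 rpm, sense flips to +
mesh 3 [21T→77T]: ω = 4899.0000×21/77 = 1336.0909 rpm, sense flips to −
mesh 4 [95T→95T]: ω = 1336.0909×95/95 = 1336.0909 rpm, sense flips to +
mesh 5 [95T→52T]: ω = 1336.0909×95/52 = 2440.9353 rpm, sense flips to −
mesh 6 [52T→71T]: ω = 2440.9353×52/71 = 1787.7273 rpm, sense flips to +
signed output speed = +1787.7273 rpm

+1787.7273 rpm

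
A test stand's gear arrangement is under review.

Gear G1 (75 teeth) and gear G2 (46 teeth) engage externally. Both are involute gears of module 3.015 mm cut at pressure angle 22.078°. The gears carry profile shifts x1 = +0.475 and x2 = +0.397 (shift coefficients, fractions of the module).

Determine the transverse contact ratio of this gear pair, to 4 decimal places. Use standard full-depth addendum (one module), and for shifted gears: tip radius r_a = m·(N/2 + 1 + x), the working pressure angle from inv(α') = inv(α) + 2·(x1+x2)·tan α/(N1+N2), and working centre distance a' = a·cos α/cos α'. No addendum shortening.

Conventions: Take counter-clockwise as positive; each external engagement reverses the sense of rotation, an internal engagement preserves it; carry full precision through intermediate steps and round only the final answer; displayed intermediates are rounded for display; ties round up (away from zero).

1.5927

class = single-mesh tooth geometry [involute pair 75T × 46T, m = 3.015]
base radii: r_b1 = 104.771969, r_b2 = 64.260141
tip radii: r_a1 = 117.509625, r_a2 = 73.556955
inv(α') = inv(22.078°) + 2·(+0.475+0.397)·tan α/(75+46) = 0.02612304  ⇒  α' = 23.93430°
a' = a·cos α / cos α' = 182.4075·cos 22.078°/cos 23.93430° = 184.934378
action lengths: √(r_a1²−r_b1²) = 53.210399, √(r_a2²−r_b2²) = 35.794692
base pitch p_b = π·m·cos α = 8.777356
CR = (53.210399 + 35.794692 − 184.934378·sin 23.93430°)/8.777356 = 1.592654
contact ratio ≈ 1.5927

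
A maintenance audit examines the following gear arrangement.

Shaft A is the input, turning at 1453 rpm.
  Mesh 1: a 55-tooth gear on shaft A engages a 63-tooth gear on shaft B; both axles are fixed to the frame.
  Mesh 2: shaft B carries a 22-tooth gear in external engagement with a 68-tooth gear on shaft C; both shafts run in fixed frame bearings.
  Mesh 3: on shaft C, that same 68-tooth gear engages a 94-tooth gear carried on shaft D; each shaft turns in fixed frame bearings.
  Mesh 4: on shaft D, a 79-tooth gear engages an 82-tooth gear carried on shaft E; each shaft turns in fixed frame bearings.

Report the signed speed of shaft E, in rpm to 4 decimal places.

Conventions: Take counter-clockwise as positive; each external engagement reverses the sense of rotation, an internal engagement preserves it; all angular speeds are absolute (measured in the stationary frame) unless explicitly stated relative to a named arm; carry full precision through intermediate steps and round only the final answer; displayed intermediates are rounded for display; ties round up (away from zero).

+286.0196 rpm

4-mesh fixed-axis compound train (all bearings frame-fixed)
mesh 1 [55T→63T]: ω = 1453.0000×55/63 = 1268.4921 rpm, sense flips to −
mesh 2 [22T→68T]: ω = 1268.4921×22/68 = 410.3945 rpm, sense flips to +
mesh 3 [68T→94T]: ω = 410.3945×68/94 = 296.8811 rpm, sense flips to −
mesh 4 [79T→82T]: ω = 296.8811×79/82 = 286.0196 rpm, sense flips to +
signed output speed = +286.0196 rpm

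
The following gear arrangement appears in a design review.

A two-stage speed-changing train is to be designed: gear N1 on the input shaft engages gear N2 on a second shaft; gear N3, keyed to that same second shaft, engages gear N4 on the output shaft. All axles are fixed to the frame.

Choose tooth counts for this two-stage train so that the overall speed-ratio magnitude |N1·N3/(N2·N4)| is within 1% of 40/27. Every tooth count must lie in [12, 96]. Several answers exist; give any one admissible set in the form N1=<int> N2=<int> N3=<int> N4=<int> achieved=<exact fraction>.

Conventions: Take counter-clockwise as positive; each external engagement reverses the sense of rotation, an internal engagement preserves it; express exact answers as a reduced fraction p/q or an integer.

N1=16 N2=12 N3=20 N4=18 achieved=40/27

2-stage fixed-axis compound train for ratio 40/27
target = 40/27 in lowest terms: an exact hit needs N1·N3 = k·40 and N2·N4 = k·27 for one integer k, every count in [12, 96]; additionally prefer no 1:1 stage (N1 ≠ N2, N3 ≠ N4)
k = 1…7: no 1:1-free in-range split of k·40 and k·27 into factor pairs; take k = 8
k = 8: N1·N3 = 320 = 16·20, N2·N4 = 216 = 12·18
achieved = 16·20/(12·18) = 40/27; |achieved − target| = 0 ≤ 2/135 ✓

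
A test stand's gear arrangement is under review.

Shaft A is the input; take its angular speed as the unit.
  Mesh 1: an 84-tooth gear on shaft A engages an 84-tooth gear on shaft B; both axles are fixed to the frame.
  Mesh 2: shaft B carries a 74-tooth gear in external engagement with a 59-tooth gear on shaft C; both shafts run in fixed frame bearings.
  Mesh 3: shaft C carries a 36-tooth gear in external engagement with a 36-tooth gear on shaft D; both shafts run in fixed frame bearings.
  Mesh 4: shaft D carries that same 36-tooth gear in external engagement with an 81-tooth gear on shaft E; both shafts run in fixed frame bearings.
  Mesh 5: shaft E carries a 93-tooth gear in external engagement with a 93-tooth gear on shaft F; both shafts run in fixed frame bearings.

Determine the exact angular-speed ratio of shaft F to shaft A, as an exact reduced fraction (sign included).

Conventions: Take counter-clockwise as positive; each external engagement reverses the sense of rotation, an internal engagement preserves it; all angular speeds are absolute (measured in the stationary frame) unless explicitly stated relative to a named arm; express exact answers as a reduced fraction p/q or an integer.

-296/531

class = fixed-axis compound train [5 meshes; 5 ratios multiply, 5 sense flips]
mesh 1 [84T→84T]: running ratio 1, sense −
mesh 2 [74T→59T]: running ratio 74/59, sense +
mesh 3 [36T→36T]: running ratio 74/59, sense −
mesh 4 [36T→81T]: running ratio 296/531, sense +
mesh 5 [93T→93T]: running ratio 296/531, sense −
ω_out/ω_in = -296/531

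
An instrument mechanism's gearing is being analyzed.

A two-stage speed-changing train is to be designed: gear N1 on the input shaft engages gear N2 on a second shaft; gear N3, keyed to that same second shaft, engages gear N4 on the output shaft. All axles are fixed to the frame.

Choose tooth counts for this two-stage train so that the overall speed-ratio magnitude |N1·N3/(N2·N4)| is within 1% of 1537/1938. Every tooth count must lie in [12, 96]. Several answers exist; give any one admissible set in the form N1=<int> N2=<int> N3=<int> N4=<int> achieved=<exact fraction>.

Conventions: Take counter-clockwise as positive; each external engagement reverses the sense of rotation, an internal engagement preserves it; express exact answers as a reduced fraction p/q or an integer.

N1=29 N2=34 N3=53 N4=57 achieved=1537/1938

topology: fixed-axis compound train — 2 stages, target 1537/1938
target = 1537/1938 in lowest terms: an exact hit needs N1·N3 = k·1537 and N2·N4 = k·1938 for one integer k, every count in [12, 96]; additionally prefer no 1:1 stage (N1 ≠ N2, N3 ≠ N4)
k = 1: N1·N3 = 1537 = 29·53, N2·N4 = 1938 = 34·57
achieved = 29·53/(34·57) = 1537/1938; |achieved − target| = 0 ≤ 1537/193800 ✓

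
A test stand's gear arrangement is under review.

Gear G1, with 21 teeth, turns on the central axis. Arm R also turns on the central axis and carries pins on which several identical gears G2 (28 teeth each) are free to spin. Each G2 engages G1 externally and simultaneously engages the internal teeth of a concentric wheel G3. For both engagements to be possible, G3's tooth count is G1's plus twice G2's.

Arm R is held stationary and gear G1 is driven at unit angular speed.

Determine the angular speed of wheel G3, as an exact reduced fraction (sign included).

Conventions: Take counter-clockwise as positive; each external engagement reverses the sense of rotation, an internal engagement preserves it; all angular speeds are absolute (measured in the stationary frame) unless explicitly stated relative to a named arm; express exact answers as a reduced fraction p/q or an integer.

class = planetary set [G3 = 21+2·28 = 77; Willis about the carrier]
ring teeth: 21 + 2·28 = 77
21(ω_sun−ω_arm) = −77(ω_ring−ω_arm),  ω_arm = 0, ω_sun = 1
ω_ring = 0 − (21/77)(1−0) = -3/11
exact speed ratio = -3/11

-3/11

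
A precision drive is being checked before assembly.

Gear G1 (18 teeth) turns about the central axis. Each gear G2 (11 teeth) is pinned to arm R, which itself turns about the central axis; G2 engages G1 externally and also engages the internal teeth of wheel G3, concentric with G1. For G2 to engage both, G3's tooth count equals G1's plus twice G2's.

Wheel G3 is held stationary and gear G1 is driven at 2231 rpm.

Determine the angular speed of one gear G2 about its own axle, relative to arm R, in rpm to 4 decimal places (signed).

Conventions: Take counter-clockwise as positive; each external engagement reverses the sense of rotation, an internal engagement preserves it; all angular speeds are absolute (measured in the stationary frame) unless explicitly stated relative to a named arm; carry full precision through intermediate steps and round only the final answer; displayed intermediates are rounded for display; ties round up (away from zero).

planetary set (18T centre, 11T on arm, 40T internal) — Willis relation
normalise by the input: solve with ω_sun = 1, then scale by 2231 rpm
ring teeth: 18 + 2·11 = 40
18(ω_sun−ω_arm) = −40(ω_ring−ω_arm),  ω_ring = 0, ω_sun = 1
18(1−ω_arm) = −40(0−ω_arm)  ⇒  58·ω_arm = 18  ⇒  ω_arm = 9/29
sun–planet mesh: 18·(1−9/29) = −11·(ω_p−ω_arm)  ⇒  ω_p−ω_arm = -360/319
scale: ω_p−ω_arm = -360/319 × 2231 rpm = -2517.7429 rpm

-2517.7429 rpm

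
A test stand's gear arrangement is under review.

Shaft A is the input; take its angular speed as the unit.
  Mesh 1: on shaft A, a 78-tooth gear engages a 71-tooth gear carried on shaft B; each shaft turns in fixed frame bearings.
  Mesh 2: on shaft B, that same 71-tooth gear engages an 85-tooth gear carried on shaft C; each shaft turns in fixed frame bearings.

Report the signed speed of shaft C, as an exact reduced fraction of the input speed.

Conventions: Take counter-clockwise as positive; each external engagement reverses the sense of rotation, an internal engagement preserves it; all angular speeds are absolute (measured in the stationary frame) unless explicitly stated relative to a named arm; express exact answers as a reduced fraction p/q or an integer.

78/85

2-mesh fixed-axis compound train (all bearings frame-fixed)
mesh 1 [78T→71T]: |ω|/ω_in = 1×78/71 = 78/71, sense flips to −
mesh 2 [71T→85T]: |ω|/ω_in = (78/71)×71/85 = 78/85, sense flips to +
signed output speed (× input speed) = 78/85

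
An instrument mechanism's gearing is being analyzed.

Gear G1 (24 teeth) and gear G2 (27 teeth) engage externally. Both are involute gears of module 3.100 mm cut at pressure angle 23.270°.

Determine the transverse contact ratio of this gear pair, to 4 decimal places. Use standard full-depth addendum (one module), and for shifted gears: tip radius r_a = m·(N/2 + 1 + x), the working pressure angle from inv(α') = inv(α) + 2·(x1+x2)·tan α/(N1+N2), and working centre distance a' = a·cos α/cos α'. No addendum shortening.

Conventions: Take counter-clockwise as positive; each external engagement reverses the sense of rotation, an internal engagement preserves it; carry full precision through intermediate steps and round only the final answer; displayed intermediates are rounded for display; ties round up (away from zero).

1.5000

single-mesh involute tooth geometry (24T engaging 27T at module 3.100)
base radii: r_b1 = 34.173905, r_b2 = 38.445643
tip radii: r_a1 = 40.300000, r_a2 = 44.950000
no profile shift: α' = α, a' = a
action lengths: √(r_a1²−r_b1²) = 21.359640, √(r_a2²−r_b2²) = 23.290234
base pitch p_b = π·m·cos α = 8.946707
CR = (21.359640 + 23.290234 − 79.050000·sin 23.27000°)/8.946707 = 1.499996
contact ratio ≈ 1.5000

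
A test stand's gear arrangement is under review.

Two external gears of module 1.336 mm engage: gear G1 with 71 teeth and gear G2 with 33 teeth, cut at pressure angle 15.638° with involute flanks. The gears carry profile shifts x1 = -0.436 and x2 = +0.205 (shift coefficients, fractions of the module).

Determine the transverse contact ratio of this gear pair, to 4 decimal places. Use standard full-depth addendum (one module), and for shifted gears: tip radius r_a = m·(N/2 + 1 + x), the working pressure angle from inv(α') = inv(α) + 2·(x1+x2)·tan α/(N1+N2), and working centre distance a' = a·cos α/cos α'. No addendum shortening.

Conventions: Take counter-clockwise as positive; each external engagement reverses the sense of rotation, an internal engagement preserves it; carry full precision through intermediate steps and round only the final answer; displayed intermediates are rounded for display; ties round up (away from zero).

2.0462

topology: single-mesh involute geometry — m = 1.336, 71T/33T pair
base radii: r_b1 = 45.672405, r_b2 = 21.228019
tip radii: r_a1 = 48.181504, r_a2 = 23.653880
inv(α') = inv(15.638°) + 2·(-0.436+0.205)·tan α/(71+33) = 0.00574200  ⇒  α' = 14.66688°
a' = a·cos α / cos α' = 69.4720·cos 15.638°/cos 14.66688° = 69.153853
action lengths: √(r_a1²−r_b1²) = 15.345642, √(r_a2²−r_b2²) = 10.434425
base pitch p_b = π·m·cos α = 4.041805
CR = (15.345642 + 10.434425 − 69.153853·sin 14.66688°)/4.041805 = 2.046214
contact ratio ≈ 2.0462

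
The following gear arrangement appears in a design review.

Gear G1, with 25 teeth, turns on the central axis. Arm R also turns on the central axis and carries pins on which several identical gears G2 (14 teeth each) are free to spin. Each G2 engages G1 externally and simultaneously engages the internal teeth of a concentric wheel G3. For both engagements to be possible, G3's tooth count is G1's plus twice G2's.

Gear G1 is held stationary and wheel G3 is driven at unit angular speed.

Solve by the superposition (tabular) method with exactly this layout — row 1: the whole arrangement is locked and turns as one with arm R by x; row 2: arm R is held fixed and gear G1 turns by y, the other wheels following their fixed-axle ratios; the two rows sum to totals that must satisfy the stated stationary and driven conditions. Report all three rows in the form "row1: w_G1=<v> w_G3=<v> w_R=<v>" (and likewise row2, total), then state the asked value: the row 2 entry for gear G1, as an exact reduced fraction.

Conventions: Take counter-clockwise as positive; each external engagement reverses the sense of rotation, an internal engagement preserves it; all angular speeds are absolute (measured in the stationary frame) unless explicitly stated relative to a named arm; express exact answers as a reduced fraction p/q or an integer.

topology: planetary set — G1 25T / G2 14T / G3 53T, arm = carrier (Willis)
row 1 — lock + rotate with arm: ω_sun = ω_ring = ω_arm = x
row 2 (arm held, sun turns y): ω_ring = −(25/53)·y, ω_arm = 0
boundary: total ω_sun = x + y = 0 and total ω_ring = x − (25/53)·y = 1  ⇒  y = -53/78, x = 53/78
row 2 ring = −(25/53)·(-53/78) = 25/78
totals (row 1 + row 2): sun 53/78 + (-53/78) = 0, ring 53/78 + 25/78 = 1, arm 53/78 + 0 = 53/78
asked cell (row2, sun) = -53/78

row1: w_G1=53/78 w_G3=53/78 w_R=53/78
row2: w_G1=-53/78 w_G3=25/78 w_R=0
total: w_G1=0 w_G3=1 w_R=53/78
asked value: -53/78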